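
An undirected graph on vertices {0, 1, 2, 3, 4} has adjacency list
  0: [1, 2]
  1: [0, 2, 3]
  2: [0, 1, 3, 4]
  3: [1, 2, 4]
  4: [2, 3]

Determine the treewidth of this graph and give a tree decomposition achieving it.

Every bag has size at most 3, so the width is 3 − 1 = 2 and tw(G) ≤ 2. For the lower bound, the 3 vertices {0, 1, 2} are pairwise adjacent, and any tree decomposition puts a clique entirely inside one bag — forcing width ≥ 2. Therefore the treewidth is 2.

Treewidth 2.
One such decomposition:
Bags: B1 = {0, 1, 2}  B2 = {1, 2, 3}  B3 = {2, 3, 4}
Tree: B1–B2, B2–B3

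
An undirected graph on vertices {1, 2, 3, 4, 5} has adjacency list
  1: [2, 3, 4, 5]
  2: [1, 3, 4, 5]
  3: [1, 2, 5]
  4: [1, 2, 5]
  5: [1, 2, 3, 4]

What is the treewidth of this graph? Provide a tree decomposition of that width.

The largest bag has 4 vertices, giving width 3; this decomposition certifies tw(G) ≤ 3. Conversely, {1, 2, 3, 5} is a clique of size 4, and the vertices of any clique must share a bag in every tree decomposition; so some bag has ≥ 4 vertices and tw(G) ≥ 3. Hence tw(G) = 3 exactly.

Treewidth 3.
Bags: B1 = {1, 2, 3, 5}  B2 = {1, 2, 4, 5}
Tree: B1–B2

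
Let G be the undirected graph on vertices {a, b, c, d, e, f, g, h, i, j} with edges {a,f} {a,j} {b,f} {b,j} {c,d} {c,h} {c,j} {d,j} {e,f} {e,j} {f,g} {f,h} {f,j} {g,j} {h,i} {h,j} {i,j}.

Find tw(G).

A width-2 tree decomposition is:
Bags: B1 = {f, h, j}  B2 = {f, g, j}  B3 = {c, h, j}  B4 = {c, d, j}  B5 = {h, i, j}  B6 = {b, f, j}  B7 = {a, f, j}  B8 = {e, f, j}
Tree: B1–B2, B1–B3, B3–B4, B1–B5, B2–B6, B6–B7, B2–B8
Every bag has size at most 3, so the width is 3 − 1 = 2 and tw(G) ≤ 2. For the lower bound, the 3 vertices {c, d, j} are pairwise adjacent, and any tree decomposition puts a clique entirely inside one bag — forcing width ≥ 2. Therefore the treewidth is 2.

2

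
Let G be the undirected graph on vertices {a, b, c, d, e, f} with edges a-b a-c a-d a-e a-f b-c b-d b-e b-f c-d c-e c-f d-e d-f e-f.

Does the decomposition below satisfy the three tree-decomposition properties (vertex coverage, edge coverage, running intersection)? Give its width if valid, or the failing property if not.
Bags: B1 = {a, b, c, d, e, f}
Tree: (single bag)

Every vertex of G appears in some bag (union = {a, b, c, d, e, f}); every edge is covered by a bag; and for each vertex v the set of bags containing v is connected in the bag tree. The decomposition is therefore valid. The largest bag has 6 vertices, so the width is 5.

Yes; width 5.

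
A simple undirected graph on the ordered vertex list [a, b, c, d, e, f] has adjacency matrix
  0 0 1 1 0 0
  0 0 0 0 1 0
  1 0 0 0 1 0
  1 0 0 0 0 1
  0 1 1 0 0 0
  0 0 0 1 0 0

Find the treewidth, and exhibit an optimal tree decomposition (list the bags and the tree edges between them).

Treewidth 1.
One optimal decomposition is:
Bags: B1 = {b, e}  B2 = {c, e}  B3 = {a, c}  B4 = {a, d}  B5 = {d, f}
Tree: B1–B2, B2–B3, B3–B4, B4–B5

Every bag has size at most 2, so the width is 2 − 1 = 1 and tw(G) ≤ 1. G has an edge, so its treewidth is at least 1. Combining the bounds, tw(G) = 1.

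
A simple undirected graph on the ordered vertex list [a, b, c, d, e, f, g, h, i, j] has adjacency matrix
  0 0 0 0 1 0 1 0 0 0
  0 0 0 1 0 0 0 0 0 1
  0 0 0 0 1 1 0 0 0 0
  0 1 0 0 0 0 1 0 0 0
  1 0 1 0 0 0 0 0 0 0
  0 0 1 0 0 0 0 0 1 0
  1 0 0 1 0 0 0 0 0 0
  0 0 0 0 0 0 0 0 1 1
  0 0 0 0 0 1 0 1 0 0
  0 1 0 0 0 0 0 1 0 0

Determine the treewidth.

A width-2 tree decomposition is:
Bags: B1 = {c, f, i}  B2 = {c, h, i}  B3 = {c, h, j}  B4 = {b, c, j}  B5 = {b, c, d}  B6 = {c, d, g}  B7 = {a, c, g}  B8 = {a, c, e}
Tree: B1–B2, B2–B3, B3–B4, B4–B5, B5–B6, B6–B7, B7–B8
Each bag holds 3 vertices, so the decomposition has width 2, which upper-bounds the treewidth. The edges c–f–i–h–j–b–d–g–a–e–c form a cycle, so G is not a tree and its treewidth is at least 2. The upper and lower bounds meet at 2, so that is the treewidth.

2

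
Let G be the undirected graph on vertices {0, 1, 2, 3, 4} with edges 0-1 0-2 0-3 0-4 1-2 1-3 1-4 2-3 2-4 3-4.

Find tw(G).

4

A width-4 tree decomposition is:
Bags: B1 = {0, 1, 2, 3, 4}
Tree: (single bag)
With just one bag of size 5, the width is 5 − 1 = 4, so tw(G) ≤ 4. For the lower bound, the 5 vertices {0, 1, 2, 3, 4} are pairwise adjacent, and any tree decomposition puts a clique entirely inside one bag — forcing width ≥ 4. Combining the bounds, tw(G) = 4.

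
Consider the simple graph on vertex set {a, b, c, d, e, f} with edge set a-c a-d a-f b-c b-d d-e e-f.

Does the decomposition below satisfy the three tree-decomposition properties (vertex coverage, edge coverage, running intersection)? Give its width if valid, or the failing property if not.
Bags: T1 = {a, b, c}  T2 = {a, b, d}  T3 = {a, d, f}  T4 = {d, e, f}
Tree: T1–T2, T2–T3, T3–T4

Yes; width 2.

Checking the three conditions: (i) the bags cover all of {a, b, c, d, e, f}; (ii) for each edge, some bag contains both endpoints; (iii) the bags containing any fixed vertex form a subtree. All hold, so the decomposition is valid with width 3 − 1 = 2.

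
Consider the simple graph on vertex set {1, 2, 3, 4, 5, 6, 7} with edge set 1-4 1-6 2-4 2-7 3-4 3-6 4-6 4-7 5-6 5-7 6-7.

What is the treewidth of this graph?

2

A width-2 tree decomposition is:
Bags: B1 = {3, 4, 6}  B2 = {4, 6, 7}  B3 = {2, 4, 7}  B4 = {5, 6, 7}  B5 = {1, 4, 6}
Tree: B1–B2, B2–B3, B2–B4, B2–B5
Each bag holds 3 vertices, so the decomposition has width 2, which upper-bounds the treewidth. For the lower bound, the 3 vertices {2, 4, 7} are pairwise adjacent, and any tree decomposition puts a clique entirely inside one bag — forcing width ≥ 2. Hence tw(G) = 2 exactly.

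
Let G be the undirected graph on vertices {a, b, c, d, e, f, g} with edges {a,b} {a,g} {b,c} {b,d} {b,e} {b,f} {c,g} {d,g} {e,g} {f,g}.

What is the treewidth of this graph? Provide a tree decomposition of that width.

Treewidth 2.
Bags: B1 = {b, f, g}  B2 = {a, b, g}  B3 = {b, d, g}  B4 = {b, c, g}  B5 = {b, e, g}
Tree: B1–B2, B2–B3, B3–B4, B4–B5

The largest bag has 3 vertices, giving width 2; this decomposition certifies tw(G) ≤ 2. For the lower bound, G contains the cycle g–f–b–a–g, so G is not a forest; only forests have treewidth ≤ 1, hence tw(G) ≥ 2. The upper and lower bounds meet at 2, so that is the treewidth.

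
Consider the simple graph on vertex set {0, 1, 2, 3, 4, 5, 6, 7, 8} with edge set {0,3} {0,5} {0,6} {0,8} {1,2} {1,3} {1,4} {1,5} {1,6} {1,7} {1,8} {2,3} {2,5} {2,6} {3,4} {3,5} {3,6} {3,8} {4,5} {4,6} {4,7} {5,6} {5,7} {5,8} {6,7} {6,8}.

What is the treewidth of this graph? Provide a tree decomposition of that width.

The largest bag has 5 vertices, giving width 4; this decomposition certifies tw(G) ≤ 4. Conversely, {0, 3, 5, 6, 8} is a clique of size 5, and the vertices of any clique must share a bag in every tree decomposition; so some bag has ≥ 5 vertices and tw(G) ≥ 4. Combining the bounds, tw(G) = 4.

Treewidth 4.
One optimal decomposition is:
Bags: B1 = {1, 3, 4, 5, 6}  B2 = {1, 4, 5, 6, 7}  B3 = {1, 2, 3, 5, 6}  B4 = {1, 3, 5, 6, 8}  B5 = {0, 3, 5, 6, 8}
Tree: B1–B2, B1–B3, B3–B4, B4–B5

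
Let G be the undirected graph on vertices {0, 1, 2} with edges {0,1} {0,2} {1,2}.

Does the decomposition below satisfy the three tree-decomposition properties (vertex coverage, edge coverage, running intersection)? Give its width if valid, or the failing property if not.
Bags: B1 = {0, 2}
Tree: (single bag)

A tree decomposition must satisfy three properties: every vertex lies in some bag; for every edge, both endpoints lie together in some bag; and for every vertex, the bags containing it form a connected subtree. Here vertex 1 appears in no bag, so the decomposition is invalid.

No — vertex 1 appears in no bag.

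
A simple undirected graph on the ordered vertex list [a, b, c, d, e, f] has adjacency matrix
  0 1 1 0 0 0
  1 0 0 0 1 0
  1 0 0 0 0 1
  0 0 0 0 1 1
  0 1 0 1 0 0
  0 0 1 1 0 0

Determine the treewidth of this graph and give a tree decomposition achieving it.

Each bag holds 3 vertices, so the decomposition has width 2, which upper-bounds the treewidth. For the lower bound, G contains the cycle c–a–b–e–d–f–c, so G is not a forest; only forests have treewidth ≤ 1, hence tw(G) ≥ 2. Therefore the treewidth is 2.

Treewidth 2.
One optimal decomposition is:
Bags: B1 = {a, b, c}  B2 = {b, c, e}  B3 = {c, d, e}  B4 = {c, d, f}
Tree: B1–B2, B2–B3, B3–B4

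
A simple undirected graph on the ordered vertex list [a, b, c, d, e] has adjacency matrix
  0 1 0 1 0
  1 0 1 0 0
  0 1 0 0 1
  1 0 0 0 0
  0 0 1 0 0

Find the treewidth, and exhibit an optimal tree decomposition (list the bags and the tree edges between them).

The largest bag has 2 vertices, giving width 1; this decomposition certifies tw(G) ≤ 1. G has an edge, so its treewidth is at least 1. Hence tw(G) = 1 exactly.

Treewidth 1.
One such decomposition:
Bags: B1 = {c, e}  B2 = {b, c}  B3 = {a, b}  B4 = {a, d}
Tree: B1–B2, B2–B3, B3–B4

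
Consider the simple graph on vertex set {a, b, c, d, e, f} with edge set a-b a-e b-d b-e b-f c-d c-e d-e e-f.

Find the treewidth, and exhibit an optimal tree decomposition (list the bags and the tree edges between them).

Each bag holds 3 vertices, so the decomposition has width 2, which upper-bounds the treewidth. Conversely, {c, d, e} is a clique of size 3, and the vertices of any clique must share a bag in every tree decomposition; so some bag has ≥ 3 vertices and tw(G) ≥ 2. The upper and lower bounds meet at 2, so that is the treewidth.

Treewidth 2.
Bags: B1 = {a, b, e}  B2 = {b, d, e}  B3 = {b, e, f}  B4 = {c, d, e}
Tree: B1–B2, B1–B3, B2–B4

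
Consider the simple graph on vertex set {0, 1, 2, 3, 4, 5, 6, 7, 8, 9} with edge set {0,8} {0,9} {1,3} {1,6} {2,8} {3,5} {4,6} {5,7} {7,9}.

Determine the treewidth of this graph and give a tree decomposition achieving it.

Each bag holds 2 vertices, so the decomposition has width 1, which upper-bounds the treewidth. Since G has at least one edge (e.g. 2–8), it is not an edgeless graph, so tw(G) ≥ 1. Combining the bounds, tw(G) = 1.

Treewidth 1.
Bags: B1 = {2, 8}  B2 = {0, 8}  B3 = {0, 9}  B4 = {7, 9}  B5 = {5, 7}  B6 = {3, 5}  B7 = {1, 3}  B8 = {1, 6}  B9 = {4, 6}
Tree: B1–B2, B2–B3, B3–B4, B4–B5, B5–B6, B6–B7, B7–B8, B8–B9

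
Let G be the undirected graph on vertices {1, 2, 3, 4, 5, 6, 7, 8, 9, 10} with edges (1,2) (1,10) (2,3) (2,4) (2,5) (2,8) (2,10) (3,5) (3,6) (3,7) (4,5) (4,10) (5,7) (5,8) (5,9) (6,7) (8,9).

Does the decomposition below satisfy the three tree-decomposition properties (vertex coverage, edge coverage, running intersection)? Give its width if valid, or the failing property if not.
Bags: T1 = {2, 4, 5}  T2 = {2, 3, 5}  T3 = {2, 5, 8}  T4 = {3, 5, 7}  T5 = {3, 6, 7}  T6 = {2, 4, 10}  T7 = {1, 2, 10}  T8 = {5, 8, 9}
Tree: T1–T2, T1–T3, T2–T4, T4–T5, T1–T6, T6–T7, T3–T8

Yes; width 2.

Checking the three conditions: (i) the bags cover all of {1, 2, 3, 4, 5, 6, 7, 8, 9, 10}; (ii) for each edge, some bag contains both endpoints; (iii) the bags containing any fixed vertex form a subtree. All hold, so the decomposition is valid with width 3 − 1 = 2.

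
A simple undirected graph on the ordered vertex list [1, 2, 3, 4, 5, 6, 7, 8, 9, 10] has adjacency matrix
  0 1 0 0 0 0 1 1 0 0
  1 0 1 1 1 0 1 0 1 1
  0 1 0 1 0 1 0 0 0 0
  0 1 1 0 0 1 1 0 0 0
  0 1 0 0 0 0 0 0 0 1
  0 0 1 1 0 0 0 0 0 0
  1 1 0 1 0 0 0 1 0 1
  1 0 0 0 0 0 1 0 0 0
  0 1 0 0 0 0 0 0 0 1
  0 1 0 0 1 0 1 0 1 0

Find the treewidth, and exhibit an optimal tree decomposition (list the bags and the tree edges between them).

Treewidth 2.
One optimal decomposition is:
Bags: B1 = {1, 2, 7}  B2 = {2, 4, 7}  B3 = {2, 7, 10}  B4 = {2, 9, 10}  B5 = {2, 5, 10}  B6 = {1, 7, 8}  B7 = {2, 3, 4}  B8 = {3, 4, 6}
Tree: B1–B2, B2–B3, B3–B4, B3–B5, B1–B6, B2–B7, B7–B8

Each bag holds 3 vertices, so the decomposition has width 2, which upper-bounds the treewidth. For the lower bound, the 3 vertices {1, 7, 8} are pairwise adjacent, and any tree decomposition puts a clique entirely inside one bag — forcing width ≥ 2. Hence tw(G) = 2 exactly.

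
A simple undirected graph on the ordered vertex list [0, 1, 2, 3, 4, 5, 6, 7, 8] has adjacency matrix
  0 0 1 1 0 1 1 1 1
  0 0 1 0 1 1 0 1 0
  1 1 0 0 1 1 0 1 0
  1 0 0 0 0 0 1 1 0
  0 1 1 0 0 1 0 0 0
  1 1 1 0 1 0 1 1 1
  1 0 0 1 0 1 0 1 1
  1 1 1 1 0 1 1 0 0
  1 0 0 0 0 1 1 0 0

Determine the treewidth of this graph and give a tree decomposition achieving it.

Treewidth 3.
One optimal decomposition is:
Bags: B1 = {0, 5, 6, 8}  B2 = {0, 5, 6, 7}  B3 = {0, 2, 5, 7}  B4 = {1, 2, 5, 7}  B5 = {0, 3, 6, 7}  B6 = {1, 2, 4, 5}
Tree: B1–B2, B2–B3, B3–B4, B2–B5, B4–B6

Every bag has size at most 4, so the width is 4 − 1 = 3 and tw(G) ≤ 3. On the other hand G contains the 4-clique {0, 3, 6, 7}. A clique must lie in a single bag of any decomposition, so no decomposition can have width below 3. Therefore the treewidth is 3.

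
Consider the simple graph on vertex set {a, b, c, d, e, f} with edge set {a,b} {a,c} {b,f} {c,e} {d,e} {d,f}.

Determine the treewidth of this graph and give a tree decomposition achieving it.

Treewidth 2.
One optimal decomposition is:
Bags: B1 = {a, c, e}  B2 = {a, d, e}  B3 = {a, d, f}  B4 = {a, b, f}
Tree: B1–B2, B2–B3, B3–B4

The largest bag has 3 vertices, giving width 2; this decomposition certifies tw(G) ≤ 2. Since a–c–e–d–f–b–a is a cycle in G, G is not acyclic. Forests are exactly the graphs of treewidth ≤ 1, so tw(G) ≥ 2. The upper and lower bounds meet at 2, so that is the treewidth.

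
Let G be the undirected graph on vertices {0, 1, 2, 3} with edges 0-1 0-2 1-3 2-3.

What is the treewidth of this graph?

2

A width-2 tree decomposition is:
Bags: B1 = {0, 1, 2}  B2 = {1, 2, 3}
Tree: B1–B2
Every bag has size at most 3, so the width is 3 − 1 = 2 and tw(G) ≤ 2. The edges 2–0–1–3–2 form a cycle, so G is not a tree and its treewidth is at least 2. The upper and lower bounds meet at 2, so that is the treewidth.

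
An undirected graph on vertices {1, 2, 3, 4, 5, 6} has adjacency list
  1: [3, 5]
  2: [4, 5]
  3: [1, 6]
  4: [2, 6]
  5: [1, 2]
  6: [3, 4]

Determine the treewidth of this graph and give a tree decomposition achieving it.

Treewidth 2.
One such decomposition:
Bags: B1 = {1, 3, 6}  B2 = {1, 4, 6}  B3 = {1, 2, 4}  B4 = {1, 2, 5}
Tree: B1–B2, B2–B3, B3–B4

The largest bag has 3 vertices, giving width 2; this decomposition certifies tw(G) ≤ 2. Since 1–3–6–4–2–5–1 is a cycle in G, G is not acyclic. Forests are exactly the graphs of treewidth ≤ 1, so tw(G) ≥ 2. Combining the bounds, tw(G) = 2.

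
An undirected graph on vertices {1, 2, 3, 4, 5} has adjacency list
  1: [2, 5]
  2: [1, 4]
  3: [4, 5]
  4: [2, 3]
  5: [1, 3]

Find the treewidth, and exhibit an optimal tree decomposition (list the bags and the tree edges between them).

Each bag holds 3 vertices, so the decomposition has width 2, which upper-bounds the treewidth. For the lower bound, G contains the cycle 1–5–3–4–2–1, so G is not a forest; only forests have treewidth ≤ 1, hence tw(G) ≥ 2. Combining the bounds, tw(G) = 2.

Treewidth 2.
Bags: B1 = {1, 3, 5}  B2 = {1, 3, 4}  B3 = {1, 2, 4}
Tree: B1–B2, B2–B3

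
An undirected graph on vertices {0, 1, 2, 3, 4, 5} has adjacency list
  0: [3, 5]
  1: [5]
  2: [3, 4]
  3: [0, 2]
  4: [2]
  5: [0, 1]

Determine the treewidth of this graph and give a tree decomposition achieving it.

The largest bag has 2 vertices, giving width 1; this decomposition certifies tw(G) ≤ 1. Any graph with an edge has treewidth ≥ 1, and G has the edge 4–2. Hence tw(G) = 1 exactly.

Treewidth 1.
Bags: B1 = {2, 4}  B2 = {2, 3}  B3 = {0, 3}  B4 = {0, 5}  B5 = {1, 5}
Tree: B1–B2, B2–B3, B3–B4, B4–B5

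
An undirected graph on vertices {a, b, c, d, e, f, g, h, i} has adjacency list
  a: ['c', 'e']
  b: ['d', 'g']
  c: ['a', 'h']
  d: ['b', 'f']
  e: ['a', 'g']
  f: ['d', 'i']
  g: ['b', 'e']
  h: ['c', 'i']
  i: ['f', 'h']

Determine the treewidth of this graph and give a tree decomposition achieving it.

Each bag holds 3 vertices, so the decomposition has width 2, which upper-bounds the treewidth. For the lower bound, G contains the cycle c–h–i–f–d–b–g–e–a–c, so G is not a forest; only forests have treewidth ≤ 1, hence tw(G) ≥ 2. Hence tw(G) = 2 exactly.

Treewidth 2.
One such decomposition:
Bags: B1 = {c, h, i}  B2 = {c, f, i}  B3 = {c, d, f}  B4 = {b, c, d}  B5 = {b, c, g}  B6 = {c, e, g}  B7 = {a, c, e}
Tree: B1–B2, B2–B3, B3–B4, B4–B5, B5–B6, B6–B7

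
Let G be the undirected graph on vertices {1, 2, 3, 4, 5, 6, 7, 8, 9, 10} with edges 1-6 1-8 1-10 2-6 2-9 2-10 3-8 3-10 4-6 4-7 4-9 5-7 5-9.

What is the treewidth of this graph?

2

A width-2 tree decomposition is:
Bags: B1 = {4, 5, 7}  B2 = {4, 5, 9}  B3 = {4, 6, 9}  B4 = {2, 6, 9}  B5 = {1, 2, 6}  B6 = {1, 2, 10}  B7 = {1, 8, 10}  B8 = {3, 8, 10}
Tree: B1–B2, B2–B3, B3–B4, B4–B5, B5–B6, B6–B7, B7–B8
The largest bag has 3 vertices, giving width 2; this decomposition certifies tw(G) ≤ 2. The edges 7–5–9–4–7 form a cycle, so G is not a tree and its treewidth is at least 2. Hence tw(G) = 2 exactly.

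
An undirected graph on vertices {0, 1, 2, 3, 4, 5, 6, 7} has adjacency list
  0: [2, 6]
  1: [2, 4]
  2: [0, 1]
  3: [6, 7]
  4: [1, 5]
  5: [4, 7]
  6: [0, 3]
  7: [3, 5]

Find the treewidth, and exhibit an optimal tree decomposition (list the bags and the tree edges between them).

Each bag holds 3 vertices, so the decomposition has width 2, which upper-bounds the treewidth. Since 1–2–0–6–3–7–5–4–1 is a cycle in G, G is not acyclic. Forests are exactly the graphs of treewidth ≤ 1, so tw(G) ≥ 2. Combining the bounds, tw(G) = 2.

Treewidth 2.
One optimal decomposition is:
Bags: B1 = {0, 1, 2}  B2 = {0, 1, 6}  B3 = {1, 3, 6}  B4 = {1, 3, 7}  B5 = {1, 5, 7}  B6 = {1, 4, 5}
Tree: B1–B2, B2–B3, B3–B4, B4–B5, B5–B6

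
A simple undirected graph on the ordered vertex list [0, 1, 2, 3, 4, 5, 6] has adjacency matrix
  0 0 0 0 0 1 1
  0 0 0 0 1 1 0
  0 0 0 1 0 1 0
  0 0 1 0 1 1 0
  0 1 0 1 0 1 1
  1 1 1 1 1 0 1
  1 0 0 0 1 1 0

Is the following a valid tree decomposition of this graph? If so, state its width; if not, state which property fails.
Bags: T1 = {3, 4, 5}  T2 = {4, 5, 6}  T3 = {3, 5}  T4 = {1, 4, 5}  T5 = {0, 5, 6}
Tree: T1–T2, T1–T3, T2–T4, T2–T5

A tree decomposition must satisfy three properties: every vertex lies in some bag; for every edge, both endpoints lie together in some bag; and for every vertex, the bags containing it form a connected subtree. Here vertex 2 appears in no bag, so the decomposition is invalid.

No — vertex 2 appears in no bag.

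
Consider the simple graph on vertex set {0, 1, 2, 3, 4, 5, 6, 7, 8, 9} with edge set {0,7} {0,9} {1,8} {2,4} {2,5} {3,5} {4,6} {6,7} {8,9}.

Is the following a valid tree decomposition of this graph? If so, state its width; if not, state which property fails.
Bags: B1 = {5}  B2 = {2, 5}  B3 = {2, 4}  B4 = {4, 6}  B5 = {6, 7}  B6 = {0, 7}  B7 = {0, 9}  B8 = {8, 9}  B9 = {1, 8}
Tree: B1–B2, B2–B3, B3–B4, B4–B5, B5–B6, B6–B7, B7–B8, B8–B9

A tree decomposition must satisfy three properties: every vertex lies in some bag; for every edge, both endpoints lie together in some bag; and for every vertex, the bags containing it form a connected subtree. Here vertex 3 appears in no bag, so the decomposition is invalid.

No — vertex 3 appears in no bag.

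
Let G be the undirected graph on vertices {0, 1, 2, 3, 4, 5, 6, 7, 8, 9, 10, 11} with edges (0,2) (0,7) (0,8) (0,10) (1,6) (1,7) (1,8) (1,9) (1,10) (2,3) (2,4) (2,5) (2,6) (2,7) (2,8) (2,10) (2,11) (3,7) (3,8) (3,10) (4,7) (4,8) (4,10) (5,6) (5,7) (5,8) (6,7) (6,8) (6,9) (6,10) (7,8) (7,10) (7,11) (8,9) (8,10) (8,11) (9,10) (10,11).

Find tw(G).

4

A width-4 tree decomposition is:
Bags: B1 = {0, 2, 7, 8, 10}  B2 = {2, 6, 7, 8, 10}  B3 = {2, 7, 8, 10, 11}  B4 = {2, 4, 7, 8, 10}  B5 = {1, 6, 7, 8, 10}  B6 = {2, 3, 7, 8, 10}  B7 = {2, 5, 6, 7, 8}  B8 = {1, 6, 8, 9, 10}
Tree: B1–B2, B2–B3, B1–B4, B2–B5, B1–B6, B2–B7, B5–B8
The largest bag has 5 vertices, giving width 4; this decomposition certifies tw(G) ≤ 4. For the lower bound, the 5 vertices {1, 6, 8, 9, 10} are pairwise adjacent, and any tree decomposition puts a clique entirely inside one bag — forcing width ≥ 4. Hence tw(G) = 4 exactly.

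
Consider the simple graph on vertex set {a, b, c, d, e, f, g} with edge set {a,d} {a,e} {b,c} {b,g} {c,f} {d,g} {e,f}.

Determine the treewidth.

A width-2 tree decomposition is:
Bags: B1 = {c, e, f}  B2 = {b, c, e}  B3 = {b, e, g}  B4 = {d, e, g}  B5 = {a, d, e}
Tree: B1–B2, B2–B3, B3–B4, B4–B5
Every bag has size at most 3, so the width is 3 − 1 = 2 and tw(G) ≤ 2. The edges e–f–c–b–g–d–a–e form a cycle, so G is not a tree and its treewidth is at least 2. Combining the bounds, tw(G) = 2.

2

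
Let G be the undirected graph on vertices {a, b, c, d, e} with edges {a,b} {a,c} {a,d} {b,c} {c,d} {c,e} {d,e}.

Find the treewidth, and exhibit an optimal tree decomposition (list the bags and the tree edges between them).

Treewidth 2.
One such decomposition:
Bags: B1 = {a, c, d}  B2 = {c, d, e}  B3 = {a, b, c}
Tree: B1–B2, B1–B3

Each bag holds 3 vertices, so the decomposition has width 2, which upper-bounds the treewidth. For the lower bound, the 3 vertices {c, d, e} are pairwise adjacent, and any tree decomposition puts a clique entirely inside one bag — forcing width ≥ 2. Hence tw(G) = 2 exactly.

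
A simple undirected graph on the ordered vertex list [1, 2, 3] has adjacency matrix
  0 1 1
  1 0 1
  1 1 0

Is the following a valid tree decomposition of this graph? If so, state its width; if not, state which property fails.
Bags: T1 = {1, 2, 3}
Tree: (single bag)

Vertex coverage: the bags together contain {1, 2, 3}, the full vertex set. Edge coverage: each edge of G has both endpoints in at least one bag. Running intersection: for every vertex, the bags containing it form a connected subtree. All three properties hold, so this is a valid tree decomposition of width max|bag| − 1 = 2, and hence tw(G) ≤ 2.

Yes; width 2.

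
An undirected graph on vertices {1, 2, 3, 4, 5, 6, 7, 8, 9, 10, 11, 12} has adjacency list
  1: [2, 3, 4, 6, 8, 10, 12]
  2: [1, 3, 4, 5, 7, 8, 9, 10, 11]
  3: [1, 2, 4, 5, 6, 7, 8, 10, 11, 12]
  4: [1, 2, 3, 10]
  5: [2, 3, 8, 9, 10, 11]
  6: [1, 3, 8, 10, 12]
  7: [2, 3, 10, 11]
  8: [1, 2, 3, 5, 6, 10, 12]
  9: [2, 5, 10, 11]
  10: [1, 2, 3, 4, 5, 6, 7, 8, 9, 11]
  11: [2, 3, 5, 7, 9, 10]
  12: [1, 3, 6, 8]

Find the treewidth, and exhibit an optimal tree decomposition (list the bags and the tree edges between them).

The largest bag has 5 vertices, giving width 4; this decomposition certifies tw(G) ≤ 4. Conversely, {2, 5, 9, 10, 11} is a clique of size 5, and the vertices of any clique must share a bag in every tree decomposition; so some bag has ≥ 5 vertices and tw(G) ≥ 4. Therefore the treewidth is 4.

Treewidth 4.
Bags: B1 = {2, 3, 7, 10, 11}  B2 = {2, 3, 5, 10, 11}  B3 = {2, 5, 9, 10, 11}  B4 = {2, 3, 5, 8, 10}  B5 = {1, 2, 3, 8, 10}  B6 = {1, 2, 3, 4, 10}  B7 = {1, 3, 6, 8, 10}  B8 = {1, 3, 6, 8, 12}
Tree: B1–B2, B2–B3, B2–B4, B4–B5, B5–B6, B5–B7, B7–B8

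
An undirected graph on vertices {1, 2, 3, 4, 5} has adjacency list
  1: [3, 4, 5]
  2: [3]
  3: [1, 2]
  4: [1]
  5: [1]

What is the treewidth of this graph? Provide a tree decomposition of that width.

Treewidth 1.
Bags: B1 = {2, 3}  B2 = {1, 3}  B3 = {1, 5}  B4 = {1, 4}
Tree: B1–B2, B2–B3, B2–B4

The largest bag has 2 vertices, giving width 1; this decomposition certifies tw(G) ≤ 1. Any graph with an edge has treewidth ≥ 1, and G has the edge 2–3. Hence tw(G) = 1 exactly.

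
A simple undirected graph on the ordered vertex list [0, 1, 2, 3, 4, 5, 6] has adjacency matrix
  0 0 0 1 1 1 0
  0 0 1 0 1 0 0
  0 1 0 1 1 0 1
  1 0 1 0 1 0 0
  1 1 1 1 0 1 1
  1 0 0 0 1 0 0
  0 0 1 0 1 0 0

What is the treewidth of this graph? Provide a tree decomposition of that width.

Treewidth 2.
One optimal decomposition is:
Bags: B1 = {2, 3, 4}  B2 = {2, 4, 6}  B3 = {0, 3, 4}  B4 = {1, 2, 4}  B5 = {0, 4, 5}
Tree: B1–B2, B1–B3, B1–B4, B3–B5

Every bag has size at most 3, so the width is 3 − 1 = 2 and tw(G) ≤ 2. Conversely, {0, 3, 4} is a clique of size 3, and the vertices of any clique must share a bag in every tree decomposition; so some bag has ≥ 3 vertices and tw(G) ≥ 2. The upper and lower bounds meet at 2, so that is the treewidth.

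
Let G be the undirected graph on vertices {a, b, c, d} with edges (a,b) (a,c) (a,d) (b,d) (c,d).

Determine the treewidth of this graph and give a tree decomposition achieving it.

Each bag holds 3 vertices, so the decomposition has width 2, which upper-bounds the treewidth. Conversely, {a, c, d} is a clique of size 3, and the vertices of any clique must share a bag in every tree decomposition; so some bag has ≥ 3 vertices and tw(G) ≥ 2. Hence tw(G) = 2 exactly.

Treewidth 2.
One such decomposition:
Bags: B1 = {a, c, d}  B2 = {a, b, d}
Tree: B1–B2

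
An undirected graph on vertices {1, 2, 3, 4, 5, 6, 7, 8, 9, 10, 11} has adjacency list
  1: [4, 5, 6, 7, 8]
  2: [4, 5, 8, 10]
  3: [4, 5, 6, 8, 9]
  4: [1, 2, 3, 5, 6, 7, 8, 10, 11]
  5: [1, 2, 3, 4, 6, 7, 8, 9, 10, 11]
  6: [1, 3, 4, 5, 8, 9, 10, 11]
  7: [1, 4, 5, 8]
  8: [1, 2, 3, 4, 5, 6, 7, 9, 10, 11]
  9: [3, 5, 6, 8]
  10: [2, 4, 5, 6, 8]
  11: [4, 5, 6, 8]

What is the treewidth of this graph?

4

A width-4 tree decomposition is:
Bags: B1 = {4, 5, 6, 8, 10}  B2 = {3, 4, 5, 6, 8}  B3 = {2, 4, 5, 8, 10}  B4 = {4, 5, 6, 8, 11}  B5 = {1, 4, 5, 6, 8}  B6 = {3, 5, 6, 8, 9}  B7 = {1, 4, 5, 7, 8}
Tree: B1–B2, B1–B3, B2–B4, B4–B5, B2–B6, B5–B7
The largest bag has 5 vertices, giving width 4; this decomposition certifies tw(G) ≤ 4. On the other hand G contains the 5-clique {3, 5, 6, 8, 9}. A clique must lie in a single bag of any decomposition, so no decomposition can have width below 4. Hence tw(G) = 4 exactly.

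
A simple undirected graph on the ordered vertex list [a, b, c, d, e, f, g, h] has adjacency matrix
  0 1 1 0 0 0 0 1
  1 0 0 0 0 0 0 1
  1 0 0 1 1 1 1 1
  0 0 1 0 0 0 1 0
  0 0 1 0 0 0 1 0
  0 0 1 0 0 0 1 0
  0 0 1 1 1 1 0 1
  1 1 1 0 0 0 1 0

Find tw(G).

A width-2 tree decomposition is:
Bags: B1 = {c, f, g}  B2 = {c, g, h}  B3 = {a, c, h}  B4 = {c, e, g}  B5 = {a, b, h}  B6 = {c, d, g}
Tree: B1–B2, B2–B3, B1–B4, B3–B5, B2–B6
Each bag holds 3 vertices, so the decomposition has width 2, which upper-bounds the treewidth. Conversely, {c, d, g} is a clique of size 3, and the vertices of any clique must share a bag in every tree decomposition; so some bag has ≥ 3 vertices and tw(G) ≥ 2. Combining the bounds, tw(G) = 2.

2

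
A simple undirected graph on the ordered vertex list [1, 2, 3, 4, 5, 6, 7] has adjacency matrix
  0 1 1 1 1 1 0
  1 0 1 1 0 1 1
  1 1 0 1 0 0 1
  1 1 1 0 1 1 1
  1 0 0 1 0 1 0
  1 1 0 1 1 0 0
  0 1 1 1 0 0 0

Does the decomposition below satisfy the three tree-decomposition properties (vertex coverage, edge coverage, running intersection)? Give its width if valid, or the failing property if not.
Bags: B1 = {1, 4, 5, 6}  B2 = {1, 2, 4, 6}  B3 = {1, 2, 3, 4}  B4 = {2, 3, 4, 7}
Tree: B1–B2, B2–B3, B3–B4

Every vertex of G appears in some bag (union = {1, 2, 3, 4, 5, 6, 7}); every edge is covered by a bag; and for each vertex v the set of bags containing v is connected in the bag tree. The decomposition is therefore valid. The largest bag has 4 vertices, so the width is 3.

Yes; width 3.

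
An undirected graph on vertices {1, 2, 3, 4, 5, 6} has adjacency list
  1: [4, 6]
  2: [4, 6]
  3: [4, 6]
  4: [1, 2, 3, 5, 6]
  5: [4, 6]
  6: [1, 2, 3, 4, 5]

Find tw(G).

2

A width-2 tree decomposition is:
Bags: B1 = {3, 4, 6}  B2 = {1, 4, 6}  B3 = {4, 5, 6}  B4 = {2, 4, 6}
Tree: B1–B2, B2–B3, B2–B4
Each bag holds 3 vertices, so the decomposition has width 2, which upper-bounds the treewidth. On the other hand G contains the 3-clique {1, 4, 6}. A clique must lie in a single bag of any decomposition, so no decomposition can have width below 2. Hence tw(G) = 2 exactly.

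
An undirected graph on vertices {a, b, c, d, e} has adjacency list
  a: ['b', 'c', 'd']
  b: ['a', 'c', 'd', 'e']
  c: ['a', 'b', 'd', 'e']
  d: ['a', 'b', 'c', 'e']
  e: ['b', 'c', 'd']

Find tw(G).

A width-3 tree decomposition is:
Bags: B1 = {a, b, c, d}  B2 = {b, c, d, e}
Tree: B1–B2
Each bag holds 4 vertices, so the decomposition has width 3, which upper-bounds the treewidth. On the other hand G contains the 4-clique {b, c, d, e}. A clique must lie in a single bag of any decomposition, so no decomposition can have width below 3. Combining the bounds, tw(G) = 3.

3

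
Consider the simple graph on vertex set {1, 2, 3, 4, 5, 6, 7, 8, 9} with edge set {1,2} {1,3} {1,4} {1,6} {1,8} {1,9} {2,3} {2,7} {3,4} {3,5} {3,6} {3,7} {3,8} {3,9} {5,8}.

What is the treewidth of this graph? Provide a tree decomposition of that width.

Treewidth 2.
One such decomposition:
Bags: B1 = {1, 3, 4}  B2 = {1, 3, 9}  B3 = {1, 3, 8}  B4 = {3, 5, 8}  B5 = {1, 2, 3}  B6 = {1, 3, 6}  B7 = {2, 3, 7}
Tree: B1–B2, B1–B3, B3–B4, B2–B5, B1–B6, B5–B7

Every bag has size at most 3, so the width is 3 − 1 = 2 and tw(G) ≤ 2. Conversely, {1, 2, 3} is a clique of size 3, and the vertices of any clique must share a bag in every tree decomposition; so some bag has ≥ 3 vertices and tw(G) ≥ 2. Therefore the treewidth is 2.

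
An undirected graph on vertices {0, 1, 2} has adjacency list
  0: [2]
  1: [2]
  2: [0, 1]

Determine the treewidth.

1

A width-1 tree decomposition is:
Bags: B1 = {1, 2}  B2 = {0, 2}
Tree: B1–B2
The largest bag has 2 vertices, giving width 1; this decomposition certifies tw(G) ≤ 1. G has an edge, so its treewidth is at least 1. Therefore the treewidth is 1.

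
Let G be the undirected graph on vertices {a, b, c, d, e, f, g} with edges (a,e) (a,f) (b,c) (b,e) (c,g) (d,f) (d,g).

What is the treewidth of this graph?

2

A width-2 tree decomposition is:
Bags: B1 = {b, c, e}  B2 = {a, c, e}  B3 = {a, c, f}  B4 = {c, d, f}  B5 = {c, d, g}
Tree: B1–B2, B2–B3, B3–B4, B4–B5
Each bag holds 3 vertices, so the decomposition has width 2, which upper-bounds the treewidth. The edges c–b–e–a–f–d–g–c form a cycle, so G is not a tree and its treewidth is at least 2. Hence tw(G) = 2 exactly.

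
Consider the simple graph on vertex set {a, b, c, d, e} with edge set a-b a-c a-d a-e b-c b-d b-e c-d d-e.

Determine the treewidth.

A width-3 tree decomposition is:
Bags: B1 = {a, b, c, d}  B2 = {a, b, d, e}
Tree: B1–B2
Every bag has size at most 4, so the width is 4 − 1 = 3 and tw(G) ≤ 3. Conversely, {a, b, d, e} is a clique of size 4, and the vertices of any clique must share a bag in every tree decomposition; so some bag has ≥ 4 vertices and tw(G) ≥ 3. The upper and lower bounds meet at 3, so that is the treewidth.

3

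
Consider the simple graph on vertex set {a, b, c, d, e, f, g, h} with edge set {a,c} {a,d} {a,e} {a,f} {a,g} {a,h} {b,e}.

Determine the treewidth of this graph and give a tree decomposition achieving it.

Every bag has size at most 2, so the width is 2 − 1 = 1 and tw(G) ≤ 1. Any graph with an edge has treewidth ≥ 1, and G has the edge d–a. Therefore the treewidth is 1.

Treewidth 1.
One such decomposition:
Bags: B1 = {a, d}  B2 = {a, e}  B3 = {b, e}  B4 = {a, f}  B5 = {a, c}  B6 = {a, h}  B7 = {a, g}
Tree: B1–B2, B2–B3, B2–B4, B4–B5, B4–B6, B1–B7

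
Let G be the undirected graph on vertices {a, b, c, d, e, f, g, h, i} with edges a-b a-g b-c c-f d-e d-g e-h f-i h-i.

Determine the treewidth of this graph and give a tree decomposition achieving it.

Treewidth 2.
One optimal decomposition is:
Bags: B1 = {a, b, c}  B2 = {a, c, f}  B3 = {a, f, i}  B4 = {a, h, i}  B5 = {a, e, h}  B6 = {a, d, e}  B7 = {a, d, g}
Tree: B1–B2, B2–B3, B3–B4, B4–B5, B5–B6, B6–B7

Each bag holds 3 vertices, so the decomposition has width 2, which upper-bounds the treewidth. Since a–b–c–f–i–h–e–d–g–a is a cycle in G, G is not acyclic. Forests are exactly the graphs of treewidth ≤ 1, so tw(G) ≥ 2. Hence tw(G) = 2 exactly.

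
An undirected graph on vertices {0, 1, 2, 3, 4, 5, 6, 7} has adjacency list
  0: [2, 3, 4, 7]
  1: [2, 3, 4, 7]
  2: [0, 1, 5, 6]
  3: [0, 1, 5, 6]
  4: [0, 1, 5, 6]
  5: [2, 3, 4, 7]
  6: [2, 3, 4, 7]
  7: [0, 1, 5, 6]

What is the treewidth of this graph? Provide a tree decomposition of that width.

The largest bag has 5 vertices, giving width 4; this decomposition certifies tw(G) ≤ 4. For the lower bound: the 5 vertex sets {1,7}, {3,5}, {4,6}, {0}, {2} are disjoint, each induces a connected subgraph, and every pair is joined by at least one edge of G. Contracting each set to a single vertex therefore yields K_{5} as a minor, and since treewidth is minor-monotone, tw(G) ≥ tw(K_{5}) = 4. Combining the bounds, tw(G) = 4.

Treewidth 4.
One such decomposition:
Bags: B1 = {0, 1, 5, 6, 7}  B2 = {0, 1, 3, 5, 6}  B3 = {0, 1, 4, 5, 6}  B4 = {0, 1, 2, 5, 6}
Tree: B1–B2, B2–B3, B3–B4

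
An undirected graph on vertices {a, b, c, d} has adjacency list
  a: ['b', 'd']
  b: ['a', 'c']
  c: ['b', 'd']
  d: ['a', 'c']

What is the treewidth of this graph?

A width-2 tree decomposition is:
Bags: B1 = {b, c, d}  B2 = {a, b, d}
Tree: B1–B2
Each bag holds 3 vertices, so the decomposition has width 2, which upper-bounds the treewidth. Since d–c–b–a–d is a cycle in G, G is not acyclic. Forests are exactly the graphs of treewidth ≤ 1, so tw(G) ≥ 2. Therefore the treewidth is 2.

2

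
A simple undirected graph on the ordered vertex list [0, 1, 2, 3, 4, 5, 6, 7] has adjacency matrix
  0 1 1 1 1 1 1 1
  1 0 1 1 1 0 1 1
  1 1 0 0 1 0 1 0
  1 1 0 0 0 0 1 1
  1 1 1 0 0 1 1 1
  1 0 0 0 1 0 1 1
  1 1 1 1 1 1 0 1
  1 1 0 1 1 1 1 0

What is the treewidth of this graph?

A width-4 tree decomposition is:
Bags: B1 = {0, 1, 3, 6, 7}  B2 = {0, 1, 4, 6, 7}  B3 = {0, 4, 5, 6, 7}  B4 = {0, 1, 2, 4, 6}
Tree: B1–B2, B2–B3, B2–B4
Every bag has size at most 5, so the width is 5 − 1 = 4 and tw(G) ≤ 4. For the lower bound, the 5 vertices {0, 1, 3, 6, 7} are pairwise adjacent, and any tree decomposition puts a clique entirely inside one bag — forcing width ≥ 4. The upper and lower bounds meet at 4, so that is the treewidth.

4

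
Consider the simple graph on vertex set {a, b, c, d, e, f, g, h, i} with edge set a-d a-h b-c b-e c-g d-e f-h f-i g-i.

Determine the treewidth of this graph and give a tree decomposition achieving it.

Treewidth 2.
Bags: B1 = {a, d, e}  B2 = {a, b, e}  B3 = {a, b, c}  B4 = {a, c, g}  B5 = {a, g, i}  B6 = {a, f, i}  B7 = {a, f, h}
Tree: B1–B2, B2–B3, B3–B4, B4–B5, B5–B6, B6–B7

Each bag holds 3 vertices, so the decomposition has width 2, which upper-bounds the treewidth. Since a–d–e–b–c–g–i–f–h–a is a cycle in G, G is not acyclic. Forests are exactly the graphs of treewidth ≤ 1, so tw(G) ≥ 2. The upper and lower bounds meet at 2, so that is the treewidth.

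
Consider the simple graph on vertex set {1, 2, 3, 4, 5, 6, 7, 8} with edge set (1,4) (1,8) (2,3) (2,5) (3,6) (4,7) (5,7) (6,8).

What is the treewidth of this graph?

A width-2 tree decomposition is:
Bags: B1 = {2, 5, 7}  B2 = {2, 3, 7}  B3 = {3, 6, 7}  B4 = {6, 7, 8}  B5 = {1, 7, 8}  B6 = {1, 4, 7}
Tree: B1–B2, B2–B3, B3–B4, B4–B5, B5–B6
The largest bag has 3 vertices, giving width 2; this decomposition certifies tw(G) ≤ 2. The edges 7–5–2–3–6–8–1–4–7 form a cycle, so G is not a tree and its treewidth is at least 2. Combining the bounds, tw(G) = 2.

2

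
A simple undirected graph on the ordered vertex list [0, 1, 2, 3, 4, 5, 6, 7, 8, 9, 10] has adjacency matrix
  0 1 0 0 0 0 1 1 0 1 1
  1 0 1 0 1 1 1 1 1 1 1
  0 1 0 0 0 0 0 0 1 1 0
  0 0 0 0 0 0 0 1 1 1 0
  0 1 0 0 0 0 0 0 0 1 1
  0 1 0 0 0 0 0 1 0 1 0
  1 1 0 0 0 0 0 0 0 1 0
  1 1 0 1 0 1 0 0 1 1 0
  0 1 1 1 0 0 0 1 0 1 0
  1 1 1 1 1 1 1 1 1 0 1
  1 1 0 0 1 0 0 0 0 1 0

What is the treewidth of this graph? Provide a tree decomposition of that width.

Each bag holds 4 vertices, so the decomposition has width 3, which upper-bounds the treewidth. Conversely, {0, 1, 9, 10} is a clique of size 4, and the vertices of any clique must share a bag in every tree decomposition; so some bag has ≥ 4 vertices and tw(G) ≥ 3. Combining the bounds, tw(G) = 3.

Treewidth 3.
Bags: B1 = {0, 1, 7, 9}  B2 = {1, 7, 8, 9}  B3 = {1, 5, 7, 9}  B4 = {0, 1, 6, 9}  B5 = {0, 1, 9, 10}  B6 = {1, 2, 8, 9}  B7 = {1, 4, 9, 10}  B8 = {3, 7, 8, 9}
Tree: B1–B2, B2–B3, B1–B4, B4–B5, B2–B6, B5–B7, B2–B8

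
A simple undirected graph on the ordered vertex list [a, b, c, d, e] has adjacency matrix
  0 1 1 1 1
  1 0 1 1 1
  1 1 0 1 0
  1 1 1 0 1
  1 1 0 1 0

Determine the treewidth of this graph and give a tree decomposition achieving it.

Each bag holds 4 vertices, so the decomposition has width 3, which upper-bounds the treewidth. On the other hand G contains the 4-clique {a, b, d, e}. A clique must lie in a single bag of any decomposition, so no decomposition can have width below 3. Therefore the treewidth is 3.

Treewidth 3.
Bags: B1 = {a, b, c, d}  B2 = {a, b, d, e}
Tree: B1–B2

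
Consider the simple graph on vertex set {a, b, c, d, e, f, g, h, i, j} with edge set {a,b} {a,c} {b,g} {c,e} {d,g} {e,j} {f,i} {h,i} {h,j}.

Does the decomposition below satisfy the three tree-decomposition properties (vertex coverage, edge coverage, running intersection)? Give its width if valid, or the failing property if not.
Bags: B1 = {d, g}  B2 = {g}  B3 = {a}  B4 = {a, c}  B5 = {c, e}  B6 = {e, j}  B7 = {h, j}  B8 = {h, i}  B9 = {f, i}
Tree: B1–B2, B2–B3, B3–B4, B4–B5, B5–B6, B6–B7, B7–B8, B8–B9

No — vertex b appears in no bag.

A tree decomposition must satisfy three properties: every vertex lies in some bag; for every edge, both endpoints lie together in some bag; and for every vertex, the bags containing it form a connected subtree. Here vertex b appears in no bag, so the decomposition is invalid.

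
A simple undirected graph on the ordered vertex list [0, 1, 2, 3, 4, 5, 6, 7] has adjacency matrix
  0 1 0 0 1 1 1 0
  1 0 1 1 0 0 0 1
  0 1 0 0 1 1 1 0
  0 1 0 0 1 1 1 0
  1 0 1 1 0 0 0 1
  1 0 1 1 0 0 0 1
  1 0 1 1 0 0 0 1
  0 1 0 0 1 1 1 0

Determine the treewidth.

A width-4 tree decomposition is:
Bags: B1 = {1, 4, 5, 6, 7}  B2 = {1, 2, 4, 5, 6}  B3 = {1, 3, 4, 5, 6}  B4 = {0, 1, 4, 5, 6}
Tree: B1–B2, B2–B3, B3–B4
Every bag has size at most 5, so the width is 5 − 1 = 4 and tw(G) ≤ 4. For the lower bound: the 5 vertex sets {6,7}, {2,5}, {1,3}, {4}, {0} are disjoint, each induces a connected subgraph, and every pair is joined by at least one edge of G. Contracting each set to a single vertex therefore yields K_{5} as a minor, and since treewidth is minor-monotone, tw(G) ≥ tw(K_{5}) = 4. Hence tw(G) = 4 exactly.

4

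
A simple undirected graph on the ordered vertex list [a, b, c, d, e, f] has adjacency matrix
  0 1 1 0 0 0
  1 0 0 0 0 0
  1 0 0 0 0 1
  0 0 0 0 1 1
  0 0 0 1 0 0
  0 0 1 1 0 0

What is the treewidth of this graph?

1

A width-1 tree decomposition is:
Bags: B1 = {a, b}  B2 = {a, c}  B3 = {c, f}  B4 = {d, f}  B5 = {d, e}
Tree: B1–B2, B2–B3, B3–B4, B4–B5
Every bag has size at most 2, so the width is 2 − 1 = 1 and tw(G) ≤ 1. Any graph with an edge has treewidth ≥ 1, and G has the edge b–a. Combining the bounds, tw(G) = 1.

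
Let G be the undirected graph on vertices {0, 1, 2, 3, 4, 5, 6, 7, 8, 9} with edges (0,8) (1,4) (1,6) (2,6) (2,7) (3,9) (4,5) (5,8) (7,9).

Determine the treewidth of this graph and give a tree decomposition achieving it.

Each bag holds 2 vertices, so the decomposition has width 1, which upper-bounds the treewidth. Any graph with an edge has treewidth ≥ 1, and G has the edge 0–8. Therefore the treewidth is 1.

Treewidth 1.
One optimal decomposition is:
Bags: B1 = {0, 8}  B2 = {5, 8}  B3 = {4, 5}  B4 = {1, 4}  B5 = {1, 6}  B6 = {2, 6}  B7 = {2, 7}  B8 = {7, 9}  B9 = {3, 9}
Tree: B1–B2, B2–B3, B3–B4, B4–B5, B5–B6, B6–B7, B7–B8, B8–B9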